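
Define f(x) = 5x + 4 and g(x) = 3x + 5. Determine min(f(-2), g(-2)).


f(-2) = -6
g(-2) = -1
min = -6

-6


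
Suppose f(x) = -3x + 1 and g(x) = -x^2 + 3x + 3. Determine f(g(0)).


g(0) = 3
f(3) = -8

-8


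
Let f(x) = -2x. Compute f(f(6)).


f(6) = -12
f(-12) = 24

24


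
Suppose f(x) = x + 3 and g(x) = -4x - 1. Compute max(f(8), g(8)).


11


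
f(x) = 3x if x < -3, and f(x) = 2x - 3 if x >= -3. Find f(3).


3 satisfies x >= -3
f(3) = 3

3


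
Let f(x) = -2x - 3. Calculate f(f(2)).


f(2) = -7
f(-7) = 11

11


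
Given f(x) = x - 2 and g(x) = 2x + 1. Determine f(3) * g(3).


7


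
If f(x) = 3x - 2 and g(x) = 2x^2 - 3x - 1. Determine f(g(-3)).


76


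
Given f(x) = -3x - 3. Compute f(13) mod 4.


f(13) = -42
-42 mod 4 = 2

2


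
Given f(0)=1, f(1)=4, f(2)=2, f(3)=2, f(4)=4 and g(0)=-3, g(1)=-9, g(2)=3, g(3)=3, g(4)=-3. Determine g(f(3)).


f(3) = 2
g(2) = 3

3


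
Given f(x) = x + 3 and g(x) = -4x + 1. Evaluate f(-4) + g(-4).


f(-4) = -1
g(-4) = 17
Sum = 16

16


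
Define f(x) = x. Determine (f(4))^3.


f(4) = 4
(4)^3 = 64

64


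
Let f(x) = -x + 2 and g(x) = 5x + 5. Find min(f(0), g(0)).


f(0) = 2
g(0) = 5
min = 2

2


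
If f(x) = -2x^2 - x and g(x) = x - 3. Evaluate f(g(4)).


g(4) = 1
f(1) = (-2)*(1)^2 - 1*(1) = -3

-3


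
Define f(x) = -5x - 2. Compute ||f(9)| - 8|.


f(9) = -47
|-47| = 47
|47 - 8| = 39

39


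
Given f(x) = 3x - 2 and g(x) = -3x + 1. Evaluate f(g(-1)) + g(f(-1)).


f(g(-1)) = 10
g(f(-1)) = 16
Sum = 26

26


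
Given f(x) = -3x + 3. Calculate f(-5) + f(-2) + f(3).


21


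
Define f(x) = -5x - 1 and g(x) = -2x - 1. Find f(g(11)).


g(11) = -23
f(-23) = 114

114


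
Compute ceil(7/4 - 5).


7/4 = 1.75
1.75 - 5 = -3.25
ceil(-3.25) = -3

-3


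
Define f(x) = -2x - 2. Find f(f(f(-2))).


f(-2) = 2
f(2) = -6
f(-6) = 10

10


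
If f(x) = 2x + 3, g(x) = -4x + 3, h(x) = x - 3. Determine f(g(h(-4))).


h(-4) = -7
g(-7) = 31
f(31) = 65

65


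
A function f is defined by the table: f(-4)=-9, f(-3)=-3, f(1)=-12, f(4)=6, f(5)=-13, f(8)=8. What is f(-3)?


Reading from the table at x = -3

-3


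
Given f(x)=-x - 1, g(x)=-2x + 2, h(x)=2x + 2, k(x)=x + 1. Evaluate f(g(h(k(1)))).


k(1) = 2
h(2) = 6
g(6) = -10
f(-10) = 9

9


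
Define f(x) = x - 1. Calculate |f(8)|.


f(8) = 7
|7| = 7

7


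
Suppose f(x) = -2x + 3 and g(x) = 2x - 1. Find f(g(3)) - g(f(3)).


f(g(3)) = -7
g(f(3)) = -7
Difference = 0

0


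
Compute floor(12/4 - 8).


12/4 = 3
3 - 8 = -5
floor(-5) = -5

-5


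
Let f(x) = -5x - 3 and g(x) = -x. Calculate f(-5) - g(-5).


f(-5) = 22
g(-5) = 5
Difference = 17

17


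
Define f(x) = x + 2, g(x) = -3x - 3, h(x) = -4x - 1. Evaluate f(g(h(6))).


h(6) = -25
g(-25) = 72
f(72) = 74

74


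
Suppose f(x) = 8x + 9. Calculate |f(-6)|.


f(-6) = -39
|-39| = 39

39


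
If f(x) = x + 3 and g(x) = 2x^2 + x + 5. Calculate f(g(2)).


g(2) = 15
f(15) = 18

18


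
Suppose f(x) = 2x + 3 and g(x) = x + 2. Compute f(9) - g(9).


f(9) = 21
g(9) = 11
Difference = 10

10


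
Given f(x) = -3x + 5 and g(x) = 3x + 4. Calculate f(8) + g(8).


f(8) = -19
g(8) = 28
Sum = 9

9


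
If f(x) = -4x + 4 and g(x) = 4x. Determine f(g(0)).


g(0) = 0
f(0) = 4

4


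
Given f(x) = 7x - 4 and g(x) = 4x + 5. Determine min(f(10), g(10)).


f(10) = 66
g(10) = 45
min = 45

45


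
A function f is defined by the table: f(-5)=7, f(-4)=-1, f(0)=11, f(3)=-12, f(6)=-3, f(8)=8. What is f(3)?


Reading from the table at x = 3

-12


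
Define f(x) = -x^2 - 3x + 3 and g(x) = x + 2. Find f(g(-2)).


g(-2) = 0
f(0) = (-1)*(0)^2 - 3*(0) + 3 = 3

3


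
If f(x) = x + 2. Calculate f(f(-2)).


f(-2) = 0
f(0) = 2

2


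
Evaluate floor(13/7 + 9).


13/7 = 1.8571
1.8571 + 9 = 10.8571
floor(10.8571) = 10

10


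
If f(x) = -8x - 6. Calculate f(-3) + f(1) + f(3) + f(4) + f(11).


f(-3) = 18
f(1) = -14
f(3) = -30
f(4) = -38
f(11) = -94
Sum = -158

-158


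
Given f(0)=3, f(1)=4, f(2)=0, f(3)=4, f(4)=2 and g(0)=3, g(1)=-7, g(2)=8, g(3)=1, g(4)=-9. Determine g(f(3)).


f(3) = 4
g(4) = -9

-9


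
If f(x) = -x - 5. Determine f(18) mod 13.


3


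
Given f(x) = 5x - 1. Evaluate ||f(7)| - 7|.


f(7) = 34
|34| = 34
|34 - 7| = 27

27


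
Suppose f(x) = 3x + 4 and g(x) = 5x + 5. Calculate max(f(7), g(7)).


f(7) = 25
g(7) = 40
max = 40

40


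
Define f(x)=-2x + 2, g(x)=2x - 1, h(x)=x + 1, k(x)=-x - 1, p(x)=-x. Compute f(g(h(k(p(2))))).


-4


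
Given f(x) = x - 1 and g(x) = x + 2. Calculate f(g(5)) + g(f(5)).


f(g(5)) = 6
g(f(5)) = 6
Sum = 12

12


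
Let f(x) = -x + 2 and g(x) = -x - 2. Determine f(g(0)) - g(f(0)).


f(g(0)) = 4
g(f(0)) = -4
Difference = 8

8


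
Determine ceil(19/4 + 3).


19/4 = 4.75
4.75 + 3 = 7.75
ceil(7.75) = 8

8


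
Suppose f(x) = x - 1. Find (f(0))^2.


f(0) = -1
(-1)^2 = 1

1


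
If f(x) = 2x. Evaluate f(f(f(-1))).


f(-1) = -2
f(-2) = -4
f(-4) = -8

-8


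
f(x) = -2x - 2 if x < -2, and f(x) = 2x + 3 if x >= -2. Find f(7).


7 satisfies x >= -2
f(7) = 17

17


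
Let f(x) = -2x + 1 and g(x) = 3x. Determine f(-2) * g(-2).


f(-2) = 5
g(-2) = -6
Product = -30

-30


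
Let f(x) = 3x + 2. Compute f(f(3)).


f(3) = 11
f(11) = 35

35


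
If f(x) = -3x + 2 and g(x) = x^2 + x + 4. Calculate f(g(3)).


g(3) = 16
f(16) = -46

-46


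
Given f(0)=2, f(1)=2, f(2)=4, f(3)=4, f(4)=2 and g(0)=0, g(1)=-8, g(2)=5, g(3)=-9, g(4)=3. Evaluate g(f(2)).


f(2) = 4
g(4) = 3

3


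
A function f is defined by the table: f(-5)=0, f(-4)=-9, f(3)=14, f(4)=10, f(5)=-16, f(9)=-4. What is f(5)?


Reading from the table at x = 5

-16


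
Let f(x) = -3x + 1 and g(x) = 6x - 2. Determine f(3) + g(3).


f(3) = -8
g(3) = 16
Sum = 8

8


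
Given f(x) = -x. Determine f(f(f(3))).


f(3) = -3
f(-3) = 3
f(3) = -3

-3


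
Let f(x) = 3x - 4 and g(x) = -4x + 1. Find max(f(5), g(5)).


f(5) = 11
g(5) = -19
max = 11

11


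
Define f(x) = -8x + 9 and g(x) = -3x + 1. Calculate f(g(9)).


217


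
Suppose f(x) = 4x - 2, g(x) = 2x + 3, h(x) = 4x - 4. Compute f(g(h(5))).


h(5) = 16
g(16) = 35
f(35) = 138

138


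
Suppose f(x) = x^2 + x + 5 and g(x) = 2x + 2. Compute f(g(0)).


g(0) = 2
f(2) = 1*(2)^2 + 1*(2) + 5 = 11

11


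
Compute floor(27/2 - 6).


7


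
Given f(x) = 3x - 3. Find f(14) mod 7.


f(14) = 39
39 mod 7 = 4

4


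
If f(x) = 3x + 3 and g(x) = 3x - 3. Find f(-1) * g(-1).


f(-1) = 0
g(-1) = -6
Product = 0

0


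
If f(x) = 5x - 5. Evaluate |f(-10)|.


f(-10) = -55
|-55| = 55

55


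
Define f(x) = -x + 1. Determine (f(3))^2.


f(3) = -2
(-2)^2 = 4

4


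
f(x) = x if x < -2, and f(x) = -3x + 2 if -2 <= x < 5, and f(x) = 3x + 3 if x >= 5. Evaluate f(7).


7 satisfies x >= 5
f(7) = 24

24


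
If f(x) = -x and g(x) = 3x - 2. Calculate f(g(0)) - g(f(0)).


4


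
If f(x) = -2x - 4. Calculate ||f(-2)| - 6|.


f(-2) = 0
|0| = 0
|0 - 6| = 6

6


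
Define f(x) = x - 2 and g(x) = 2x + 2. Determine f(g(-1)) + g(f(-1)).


-6


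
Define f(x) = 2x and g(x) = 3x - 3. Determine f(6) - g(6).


f(6) = 12
g(6) = 15
Difference = -3

-3


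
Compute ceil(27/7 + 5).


9


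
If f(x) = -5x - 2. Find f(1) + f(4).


f(1) = -7
f(4) = -22
Sum = -29

-29


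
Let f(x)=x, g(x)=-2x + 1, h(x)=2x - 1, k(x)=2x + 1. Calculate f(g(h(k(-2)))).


k(-2) = -3
h(-3) = -7
g(-7) = 15
f(15) = 15

15


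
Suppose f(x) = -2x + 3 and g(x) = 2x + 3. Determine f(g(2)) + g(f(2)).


f(g(2)) = -11
g(f(2)) = 1
Sum = -10

-10


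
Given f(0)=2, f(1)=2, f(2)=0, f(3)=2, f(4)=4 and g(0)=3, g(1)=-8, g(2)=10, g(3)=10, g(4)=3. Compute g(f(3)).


f(3) = 2
g(2) = 10

10


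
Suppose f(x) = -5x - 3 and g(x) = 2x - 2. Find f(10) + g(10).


-35


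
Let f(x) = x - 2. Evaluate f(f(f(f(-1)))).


f(-1) = -3
f(-3) = -5
f(-5) = -7
f(-7) = -9

-9


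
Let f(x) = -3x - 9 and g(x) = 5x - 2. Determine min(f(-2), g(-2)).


-12


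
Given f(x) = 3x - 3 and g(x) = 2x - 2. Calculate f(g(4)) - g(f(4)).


f(g(4)) = 15
g(f(4)) = 16
Difference = -1

-1


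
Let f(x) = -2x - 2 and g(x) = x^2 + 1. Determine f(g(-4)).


-36


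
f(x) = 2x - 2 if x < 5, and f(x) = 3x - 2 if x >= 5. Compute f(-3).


-3 satisfies x < 5
f(-3) = -8

-8


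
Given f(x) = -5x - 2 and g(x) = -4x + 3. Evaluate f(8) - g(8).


f(8) = -42
g(8) = -29
Difference = -13

-13


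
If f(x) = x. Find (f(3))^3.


f(3) = 3
(3)^3 = 27

27


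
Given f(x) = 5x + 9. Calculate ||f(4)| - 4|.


f(4) = 29
|29| = 29
|29 - 4| = 25

25


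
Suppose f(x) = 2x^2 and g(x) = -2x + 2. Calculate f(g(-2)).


g(-2) = 6
f(6) = 2*(6)^2 = 72

72


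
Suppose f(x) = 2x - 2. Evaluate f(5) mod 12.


f(5) = 8
8 mod 12 = 8

8


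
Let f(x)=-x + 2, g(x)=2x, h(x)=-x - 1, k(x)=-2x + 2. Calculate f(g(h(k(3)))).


k(3) = -4
h(-4) = 3
g(3) = 6
f(6) = -4

-4


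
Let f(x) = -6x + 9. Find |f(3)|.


f(3) = -9
|-9| = 9

9


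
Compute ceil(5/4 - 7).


-5


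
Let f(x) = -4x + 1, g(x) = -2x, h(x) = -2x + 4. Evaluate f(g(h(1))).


17


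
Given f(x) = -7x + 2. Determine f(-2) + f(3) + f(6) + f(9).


f(-2) = 16
f(3) = -19
f(6) = -40
f(9) = -61
Sum = -104

-104


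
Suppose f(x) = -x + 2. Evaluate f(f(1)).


1


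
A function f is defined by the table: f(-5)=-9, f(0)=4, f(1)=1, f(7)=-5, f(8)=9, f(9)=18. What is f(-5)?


Reading from the table at x = -5

-9


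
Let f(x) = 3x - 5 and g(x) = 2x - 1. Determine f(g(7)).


g(7) = 13
f(13) = 34

34


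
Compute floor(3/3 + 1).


2


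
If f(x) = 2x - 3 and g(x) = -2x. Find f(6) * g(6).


f(6) = 9
g(6) = -12
Product = -108

-108


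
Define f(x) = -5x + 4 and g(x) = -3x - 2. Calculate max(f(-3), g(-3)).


f(-3) = 19
g(-3) = 7
max = 19

19


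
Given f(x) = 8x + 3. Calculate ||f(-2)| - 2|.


f(-2) = -13
|-13| = 13
|13 - 2| = 11

11


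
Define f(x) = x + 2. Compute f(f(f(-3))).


f(-3) = -1
f(-1) = 1
f(1) = 3

3


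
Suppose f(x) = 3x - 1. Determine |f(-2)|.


f(-2) = -7
|-7| = 7

7


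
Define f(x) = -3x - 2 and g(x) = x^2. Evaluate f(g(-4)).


g(-4) = 16
f(16) = -50

-50


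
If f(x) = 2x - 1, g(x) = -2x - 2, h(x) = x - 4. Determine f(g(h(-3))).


h(-3) = -7
g(-7) = 12
f(12) = 23

23


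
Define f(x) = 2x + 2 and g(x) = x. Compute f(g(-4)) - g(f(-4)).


0


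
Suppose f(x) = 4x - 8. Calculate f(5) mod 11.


f(5) = 12
12 mod 11 = 1

1


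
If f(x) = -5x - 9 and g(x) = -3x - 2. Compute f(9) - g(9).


f(9) = -54
g(9) = -29
Difference = -25

-25


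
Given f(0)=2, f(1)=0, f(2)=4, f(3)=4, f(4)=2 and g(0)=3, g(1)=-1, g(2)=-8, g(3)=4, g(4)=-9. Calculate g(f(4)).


f(4) = 2
g(2) = -8

-8


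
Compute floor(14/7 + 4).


14/7 = 2
2 + 4 = 6
floor(6) = 6

6


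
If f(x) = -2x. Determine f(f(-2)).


-8


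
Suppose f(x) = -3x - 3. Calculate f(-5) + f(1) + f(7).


f(-5) = 12
f(1) = -6
f(7) = -24
Sum = -18

-18


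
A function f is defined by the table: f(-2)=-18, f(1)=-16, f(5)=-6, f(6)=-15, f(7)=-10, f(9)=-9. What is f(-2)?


Reading from the table at x = -2

-18


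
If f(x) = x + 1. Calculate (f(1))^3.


f(1) = 2
(2)^3 = 8

8


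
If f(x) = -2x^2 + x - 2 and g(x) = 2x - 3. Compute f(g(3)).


g(3) = 3
f(3) = (-2)*(3)^2 + 1*(3) - 2 = -17

-17


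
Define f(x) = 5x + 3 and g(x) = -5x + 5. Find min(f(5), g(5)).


f(5) = 28
g(5) = -20
min = -20

-20


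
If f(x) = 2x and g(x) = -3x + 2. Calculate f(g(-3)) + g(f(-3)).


f(g(-3)) = 22
g(f(-3)) = 20
Sum = 42

42


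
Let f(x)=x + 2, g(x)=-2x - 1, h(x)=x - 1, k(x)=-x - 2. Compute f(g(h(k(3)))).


k(3) = -5
h(-5) = -6
g(-6) = 11
f(11) = 13

13


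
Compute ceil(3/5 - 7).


-6


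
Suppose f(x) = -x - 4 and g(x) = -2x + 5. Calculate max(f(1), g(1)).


f(1) = -5
g(1) = 3
max = 3

3


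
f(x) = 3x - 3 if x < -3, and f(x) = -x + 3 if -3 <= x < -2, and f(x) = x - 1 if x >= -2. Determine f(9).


9 satisfies x >= -2
f(9) = 8

8


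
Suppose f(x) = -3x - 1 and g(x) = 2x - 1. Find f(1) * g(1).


f(1) = -4
g(1) = 1
Product = -4

-4


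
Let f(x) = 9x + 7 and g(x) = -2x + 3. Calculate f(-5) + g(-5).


f(-5) = -38
g(-5) = 13
Sum = -25

-25


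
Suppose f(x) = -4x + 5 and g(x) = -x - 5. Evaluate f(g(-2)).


g(-2) = -3
f(-3) = 17

17


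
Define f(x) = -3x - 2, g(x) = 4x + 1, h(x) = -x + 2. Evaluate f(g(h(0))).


h(0) = 2
g(2) = 9
f(9) = -29

-29


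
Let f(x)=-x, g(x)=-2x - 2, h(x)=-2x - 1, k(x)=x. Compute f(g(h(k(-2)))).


k(-2) = -2
h(-2) = 3
g(3) = -8
f(-8) = 8

8


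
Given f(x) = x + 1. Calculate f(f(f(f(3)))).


f(3) = 4
f(4) = 5
f(5) = 6
f(6) = 7

7


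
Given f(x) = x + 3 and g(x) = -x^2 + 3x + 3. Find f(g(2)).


g(2) = 5
f(5) = 8

8


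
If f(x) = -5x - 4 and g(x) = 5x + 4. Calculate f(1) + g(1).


f(1) = -9
g(1) = 9
Sum = 0

0


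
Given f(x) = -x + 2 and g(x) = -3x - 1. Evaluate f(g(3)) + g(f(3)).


f(g(3)) = 12
g(f(3)) = 2
Sum = 14

14


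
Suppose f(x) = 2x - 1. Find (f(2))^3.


f(2) = 3
(3)^3 = 27

27


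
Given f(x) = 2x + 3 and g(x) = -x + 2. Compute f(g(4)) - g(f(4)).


f(g(4)) = -1
g(f(4)) = -9
Difference = 8

8


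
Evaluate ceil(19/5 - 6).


19/5 = 3.8
3.8 - 6 = -2.2
ceil(-2.2) = -2

-2


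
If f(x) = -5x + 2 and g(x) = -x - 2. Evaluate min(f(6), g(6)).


-28


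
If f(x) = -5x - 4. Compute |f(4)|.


f(4) = -24
|-24| = 24

24


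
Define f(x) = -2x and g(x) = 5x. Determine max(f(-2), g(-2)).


f(-2) = 4
g(-2) = -10
max = 4

4


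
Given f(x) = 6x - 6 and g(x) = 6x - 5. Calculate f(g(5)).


144


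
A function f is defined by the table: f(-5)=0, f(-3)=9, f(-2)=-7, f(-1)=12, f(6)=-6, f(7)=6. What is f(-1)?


Reading from the table at x = -1

12


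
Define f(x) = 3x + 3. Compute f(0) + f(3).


15


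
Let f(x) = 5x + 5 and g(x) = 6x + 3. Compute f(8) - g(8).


f(8) = 45
g(8) = 51
Difference = -6

-6


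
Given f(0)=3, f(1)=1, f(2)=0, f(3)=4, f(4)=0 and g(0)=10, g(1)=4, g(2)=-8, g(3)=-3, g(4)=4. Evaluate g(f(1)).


f(1) = 1
g(1) = 4

4


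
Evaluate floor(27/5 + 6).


27/5 = 5.4
5.4 + 6 = 11.4
floor(11.4) = 11

11


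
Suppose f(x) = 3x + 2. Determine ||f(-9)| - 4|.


f(-9) = -25
|-25| = 25
|25 - 4| = 21

21


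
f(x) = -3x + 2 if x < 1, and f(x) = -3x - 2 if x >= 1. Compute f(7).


7 satisfies x >= 1
f(7) = -23

-23


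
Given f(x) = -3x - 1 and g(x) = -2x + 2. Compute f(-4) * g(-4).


f(-4) = 11
g(-4) = 10
Product = 110

110


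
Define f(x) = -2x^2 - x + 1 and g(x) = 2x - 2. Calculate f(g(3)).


g(3) = 4
f(4) = (-2)*(4)^2 - 1*(4) + 1 = -35

-35


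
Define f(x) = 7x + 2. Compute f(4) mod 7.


f(4) = 30
30 mod 7 = 2

2


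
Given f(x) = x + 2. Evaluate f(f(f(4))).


f(4) = 6
f(6) = 8
f(8) = 10

10


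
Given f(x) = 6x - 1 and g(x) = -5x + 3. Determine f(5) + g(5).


f(5) = 29
g(5) = -22
Sum = 7

7


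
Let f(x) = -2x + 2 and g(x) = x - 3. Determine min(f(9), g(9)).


f(9) = -16
g(9) = 6
min = -16

-16


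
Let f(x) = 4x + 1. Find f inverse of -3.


Solve 4x + 1 = -3
x = (-3 - 1) / 4 = -1

-1


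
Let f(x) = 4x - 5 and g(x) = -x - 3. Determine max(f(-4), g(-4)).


f(-4) = -21
g(-4) = 1
max = 1

1


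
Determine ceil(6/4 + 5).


6/4 = 1.5
1.5 + 5 = 6.5
ceil(6.5) = 7

7


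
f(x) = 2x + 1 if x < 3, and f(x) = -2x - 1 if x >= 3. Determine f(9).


9 satisfies x >= 3
f(9) = -19

-19


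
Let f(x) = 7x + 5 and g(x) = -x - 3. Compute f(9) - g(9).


f(9) = 68
g(9) = -12
Difference = 80

80


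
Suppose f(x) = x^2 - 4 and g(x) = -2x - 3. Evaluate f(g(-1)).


g(-1) = -1
f(-1) = 1*(-1)^2 - 4 = -3

-3


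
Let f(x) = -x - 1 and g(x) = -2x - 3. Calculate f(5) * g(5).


78


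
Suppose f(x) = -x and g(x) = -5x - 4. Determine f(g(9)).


g(9) = -49
f(-49) = 49

49


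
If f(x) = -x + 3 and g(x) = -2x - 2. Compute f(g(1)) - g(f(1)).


f(g(1)) = 7
g(f(1)) = -6
Difference = 13

13


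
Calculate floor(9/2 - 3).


1


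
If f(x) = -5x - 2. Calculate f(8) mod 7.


f(8) = -42
-42 mod 7 = 0

0


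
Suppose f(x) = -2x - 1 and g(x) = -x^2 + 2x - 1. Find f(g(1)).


g(1) = 0
f(0) = -1

-1


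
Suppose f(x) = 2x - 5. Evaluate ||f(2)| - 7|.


f(2) = -1
|-1| = 1
|1 - 7| = 6

6


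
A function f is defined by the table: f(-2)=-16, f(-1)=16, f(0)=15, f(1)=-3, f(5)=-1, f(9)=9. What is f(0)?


15


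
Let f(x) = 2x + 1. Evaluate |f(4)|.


f(4) = 9
|9| = 9

9


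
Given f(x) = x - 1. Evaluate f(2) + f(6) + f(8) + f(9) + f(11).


31


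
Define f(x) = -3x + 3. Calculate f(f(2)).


f(2) = -3
f(-3) = 12

12


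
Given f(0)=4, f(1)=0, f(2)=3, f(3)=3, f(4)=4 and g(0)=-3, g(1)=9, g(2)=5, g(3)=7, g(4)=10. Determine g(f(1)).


f(1) = 0
g(0) = -3

-3


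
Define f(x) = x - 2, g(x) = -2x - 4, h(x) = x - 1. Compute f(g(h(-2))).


h(-2) = -3
g(-3) = 2
f(2) = 0

0


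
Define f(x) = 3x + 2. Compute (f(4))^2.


f(4) = 14
(14)^2 = 196

196


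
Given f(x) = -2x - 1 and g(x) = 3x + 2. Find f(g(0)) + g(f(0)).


f(g(0)) = -5
g(f(0)) = -1
Sum = -6

-6


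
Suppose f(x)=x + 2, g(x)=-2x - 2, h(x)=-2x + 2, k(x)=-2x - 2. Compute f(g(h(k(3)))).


k(3) = -8
h(-8) = 18
g(18) = -38
f(-38) = -36

-36


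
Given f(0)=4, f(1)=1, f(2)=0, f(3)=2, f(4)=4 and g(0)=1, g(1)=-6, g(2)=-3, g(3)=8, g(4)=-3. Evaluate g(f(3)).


f(3) = 2
g(2) = -3

-3


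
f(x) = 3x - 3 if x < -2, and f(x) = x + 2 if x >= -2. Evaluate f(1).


1 satisfies x >= -2
f(1) = 3

3


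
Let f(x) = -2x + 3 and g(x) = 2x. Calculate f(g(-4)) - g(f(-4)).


-3


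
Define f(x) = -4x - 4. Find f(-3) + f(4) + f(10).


f(-3) = 8
f(4) = -20
f(10) = -44
Sum = -56

-56


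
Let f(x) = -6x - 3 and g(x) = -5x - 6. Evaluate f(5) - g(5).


f(5) = -33
g(5) = -31
Difference = -2

-2


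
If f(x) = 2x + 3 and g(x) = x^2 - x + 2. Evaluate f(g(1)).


g(1) = 2
f(2) = 7

7


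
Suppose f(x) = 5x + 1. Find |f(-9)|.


f(-9) = -44
|-44| = 44

44


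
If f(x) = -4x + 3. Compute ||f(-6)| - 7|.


20


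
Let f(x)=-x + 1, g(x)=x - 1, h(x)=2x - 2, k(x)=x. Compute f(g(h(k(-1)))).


k(-1) = -1
h(-1) = -4
g(-4) = -5
f(-5) = 6

6


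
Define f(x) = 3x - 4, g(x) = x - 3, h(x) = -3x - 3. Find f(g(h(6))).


-76


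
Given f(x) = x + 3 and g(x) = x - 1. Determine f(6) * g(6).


45


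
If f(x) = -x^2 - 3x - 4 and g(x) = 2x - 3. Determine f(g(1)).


-2


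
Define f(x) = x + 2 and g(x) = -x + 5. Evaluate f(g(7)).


g(7) = -2
f(-2) = 0

0


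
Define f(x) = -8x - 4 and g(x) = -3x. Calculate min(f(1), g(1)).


f(1) = -12
g(1) = -3
min = -12

-12


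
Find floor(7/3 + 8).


7/3 = 2.3333
2.3333 + 8 = 10.3333
floor(10.3333) = 10

10


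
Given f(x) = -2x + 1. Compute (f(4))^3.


f(4) = -7
(-7)^3 = -343

-343


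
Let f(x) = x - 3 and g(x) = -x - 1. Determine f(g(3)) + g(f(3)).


f(g(3)) = -7
g(f(3)) = -1
Sum = -8

-8


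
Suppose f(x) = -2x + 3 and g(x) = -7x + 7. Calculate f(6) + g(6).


f(6) = -9
g(6) = -35
Sum = -44

-44


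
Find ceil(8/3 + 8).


8/3 = 2.6667
2.6667 + 8 = 10.6667
ceil(10.6667) = 11

11


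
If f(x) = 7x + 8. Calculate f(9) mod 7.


f(9) = 71
71 mod 7 = 1

1


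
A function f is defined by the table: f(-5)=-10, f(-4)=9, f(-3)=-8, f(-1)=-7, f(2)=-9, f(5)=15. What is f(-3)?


Reading from the table at x = -3

-8


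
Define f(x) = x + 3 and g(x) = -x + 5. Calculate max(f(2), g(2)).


f(2) = 5
g(2) = 3
max = 5

5


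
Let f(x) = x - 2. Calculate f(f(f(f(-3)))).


f(-3) = -5
f(-5) = -7
f(-7) = -9
f(-9) = -11

-11


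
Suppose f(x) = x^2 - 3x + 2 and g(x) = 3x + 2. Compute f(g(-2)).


30


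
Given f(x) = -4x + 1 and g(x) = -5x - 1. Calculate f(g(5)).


g(5) = -26
f(-26) = 105

105


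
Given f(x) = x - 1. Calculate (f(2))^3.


1


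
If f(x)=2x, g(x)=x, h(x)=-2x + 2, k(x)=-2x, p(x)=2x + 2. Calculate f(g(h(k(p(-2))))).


p(-2) = -2
k(-2) = 4
h(4) = -6
g(-6) = -6
f(-6) = -12

-12


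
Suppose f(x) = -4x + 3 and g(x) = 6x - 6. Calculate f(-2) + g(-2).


-7


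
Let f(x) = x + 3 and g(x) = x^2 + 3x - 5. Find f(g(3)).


16


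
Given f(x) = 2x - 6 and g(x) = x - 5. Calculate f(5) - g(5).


4


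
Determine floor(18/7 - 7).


18/7 = 2.5714
2.5714 - 7 = -4.4286
floor(-4.4286) = -5

-5


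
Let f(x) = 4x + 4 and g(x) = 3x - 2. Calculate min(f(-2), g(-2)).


f(-2) = -4
g(-2) = -8
min = -8

-8


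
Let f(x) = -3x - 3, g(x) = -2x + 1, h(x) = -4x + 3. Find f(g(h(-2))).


h(-2) = 11
g(11) = -21
f(-21) = 60

60


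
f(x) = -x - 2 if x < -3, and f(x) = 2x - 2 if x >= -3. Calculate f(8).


8 satisfies x >= -3
f(8) = 14

14


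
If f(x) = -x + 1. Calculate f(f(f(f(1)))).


f(1) = 0
f(0) = 1
f(1) = 0
f(0) = 1

1


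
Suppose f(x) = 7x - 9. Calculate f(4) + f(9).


f(4) = 19
f(9) = 54
Sum = 73

73


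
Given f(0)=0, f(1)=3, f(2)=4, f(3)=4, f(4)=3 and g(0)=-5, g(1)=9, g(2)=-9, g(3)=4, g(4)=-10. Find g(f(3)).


f(3) = 4
g(4) = -10

-10


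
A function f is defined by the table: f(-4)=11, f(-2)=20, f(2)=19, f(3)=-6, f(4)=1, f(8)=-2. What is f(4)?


Reading from the table at x = 4

1


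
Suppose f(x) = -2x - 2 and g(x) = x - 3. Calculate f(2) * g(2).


6


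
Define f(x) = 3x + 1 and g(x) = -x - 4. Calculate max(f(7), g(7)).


f(7) = 22
g(7) = -11
max = 22

22


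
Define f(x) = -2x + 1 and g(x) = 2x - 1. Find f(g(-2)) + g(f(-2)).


f(g(-2)) = 11
g(f(-2)) = 9
Sum = 20

20


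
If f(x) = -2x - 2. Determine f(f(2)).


f(2) = -6
f(-6) = 10

10


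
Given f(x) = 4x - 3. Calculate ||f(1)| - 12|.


f(1) = 1
|1| = 1
|1 - 12| = 11

11


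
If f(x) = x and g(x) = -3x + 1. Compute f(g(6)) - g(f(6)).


f(g(6)) = -17
g(f(6)) = -17
Difference = 0

0


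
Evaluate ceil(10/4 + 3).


10/4 = 2.5
2.5 + 3 = 5.5
ceil(5.5) = 6

6


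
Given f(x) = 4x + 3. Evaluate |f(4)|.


f(4) = 19
|19| = 19

19


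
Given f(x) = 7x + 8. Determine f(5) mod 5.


f(5) = 43
43 mod 5 = 3

3


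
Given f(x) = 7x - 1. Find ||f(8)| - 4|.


f(8) = 55
|55| = 55
|55 - 4| = 51

51


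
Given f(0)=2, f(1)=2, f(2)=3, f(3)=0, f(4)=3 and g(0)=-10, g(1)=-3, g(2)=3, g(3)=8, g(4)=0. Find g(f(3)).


f(3) = 0
g(0) = -10

-10


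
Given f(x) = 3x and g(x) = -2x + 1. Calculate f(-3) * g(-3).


f(-3) = -9
g(-3) = 7
Product = -63

-63


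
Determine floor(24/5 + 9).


13


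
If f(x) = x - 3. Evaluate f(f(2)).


f(2) = -1
f(-1) = -4

-4


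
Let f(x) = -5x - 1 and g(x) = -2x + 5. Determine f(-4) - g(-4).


f(-4) = 19
g(-4) = 13
Difference = 6

6


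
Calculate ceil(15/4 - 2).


2


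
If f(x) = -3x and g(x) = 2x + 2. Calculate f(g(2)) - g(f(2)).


f(g(2)) = -18
g(f(2)) = -10
Difference = -8

-8


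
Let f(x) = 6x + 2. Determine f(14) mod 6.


f(14) = 86
86 mod 6 = 2

2


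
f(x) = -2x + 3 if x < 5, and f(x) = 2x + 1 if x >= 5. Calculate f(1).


1 satisfies x < 5
f(1) = 1

1


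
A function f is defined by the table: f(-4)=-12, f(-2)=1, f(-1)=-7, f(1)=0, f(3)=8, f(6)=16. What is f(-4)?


Reading from the table at x = -4

-12


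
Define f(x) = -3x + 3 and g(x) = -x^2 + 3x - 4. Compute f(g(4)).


g(4) = -8
f(-8) = 27

27


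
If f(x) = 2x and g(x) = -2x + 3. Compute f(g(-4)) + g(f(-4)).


f(g(-4)) = 22
g(f(-4)) = 19
Sum = 41

41


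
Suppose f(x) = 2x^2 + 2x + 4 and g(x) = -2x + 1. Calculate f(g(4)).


88


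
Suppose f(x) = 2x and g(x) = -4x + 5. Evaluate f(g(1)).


2


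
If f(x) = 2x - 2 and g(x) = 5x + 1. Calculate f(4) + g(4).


f(4) = 6
g(4) = 21
Sum = 27

27


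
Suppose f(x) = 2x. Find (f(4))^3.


f(4) = 8
(8)^3 = 512

512


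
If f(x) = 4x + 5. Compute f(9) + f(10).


f(9) = 41
f(10) = 45
Sum = 86

86


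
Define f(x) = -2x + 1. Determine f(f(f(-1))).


f(-1) = 3
f(3) = -5
f(-5) = 11

11


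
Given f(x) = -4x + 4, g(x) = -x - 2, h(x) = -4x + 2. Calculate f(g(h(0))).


h(0) = 2
g(2) = -4
f(-4) = 20

20


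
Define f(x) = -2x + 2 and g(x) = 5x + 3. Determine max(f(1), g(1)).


f(1) = 0
g(1) = 8
max = 8

8


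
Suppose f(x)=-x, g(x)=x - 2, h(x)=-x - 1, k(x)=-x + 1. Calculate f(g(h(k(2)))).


k(2) = -1
h(-1) = 0
g(0) = -2
f(-2) = 2

2


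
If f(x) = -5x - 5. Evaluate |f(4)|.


f(4) = -25
|-25| = 25

25


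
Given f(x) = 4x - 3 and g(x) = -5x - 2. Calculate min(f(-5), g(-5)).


f(-5) = -23
g(-5) = 23
min = -23

-23


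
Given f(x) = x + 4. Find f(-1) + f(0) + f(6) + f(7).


f(-1) = 3
f(0) = 4
f(6) = 10
f(7) = 11
Sum = 28

28


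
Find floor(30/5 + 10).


16


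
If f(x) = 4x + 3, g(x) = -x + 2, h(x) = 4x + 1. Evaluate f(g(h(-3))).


55


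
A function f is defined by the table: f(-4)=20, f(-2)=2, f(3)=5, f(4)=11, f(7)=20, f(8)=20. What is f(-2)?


Reading from the table at x = -2

2


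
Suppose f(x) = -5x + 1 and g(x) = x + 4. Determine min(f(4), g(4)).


f(4) = -19
g(4) = 8
min = -19

-19


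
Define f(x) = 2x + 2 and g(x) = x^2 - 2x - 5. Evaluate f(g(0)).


-8


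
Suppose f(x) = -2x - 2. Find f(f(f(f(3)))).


f(3) = -8
f(-8) = 14
f(14) = -30
f(-30) = 58

58


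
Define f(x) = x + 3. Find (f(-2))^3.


f(-2) = 1
(1)^3 = 1

1


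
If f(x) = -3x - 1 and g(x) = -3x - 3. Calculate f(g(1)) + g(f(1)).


f(g(1)) = 17
g(f(1)) = 9
Sum = 26

26


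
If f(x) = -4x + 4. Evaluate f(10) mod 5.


f(10) = -36
-36 mod 5 = 4

4


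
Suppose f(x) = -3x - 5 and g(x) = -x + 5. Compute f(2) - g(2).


f(2) = -11
g(2) = 3
Difference = -14

-14


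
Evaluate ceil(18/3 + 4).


10


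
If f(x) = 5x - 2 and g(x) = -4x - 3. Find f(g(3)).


g(3) = -15
f(-15) = -77

-77


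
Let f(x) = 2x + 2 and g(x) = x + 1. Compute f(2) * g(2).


f(2) = 6
g(2) = 3
Product = 18

18


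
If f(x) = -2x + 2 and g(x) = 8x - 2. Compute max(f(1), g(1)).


f(1) = 0
g(1) = 6
max = 6

6


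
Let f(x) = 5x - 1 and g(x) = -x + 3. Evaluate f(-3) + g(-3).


f(-3) = -16
g(-3) = 6
Sum = -10

-10


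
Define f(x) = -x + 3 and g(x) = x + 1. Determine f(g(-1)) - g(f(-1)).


f(g(-1)) = 3
g(f(-1)) = 5
Difference = -2

-2


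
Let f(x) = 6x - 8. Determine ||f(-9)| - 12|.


f(-9) = -62
|-62| = 62
|62 - 12| = 50

50


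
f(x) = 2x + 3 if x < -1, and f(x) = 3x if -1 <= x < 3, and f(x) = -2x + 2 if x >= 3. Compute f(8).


8 satisfies x >= 3
f(8) = -14

-14


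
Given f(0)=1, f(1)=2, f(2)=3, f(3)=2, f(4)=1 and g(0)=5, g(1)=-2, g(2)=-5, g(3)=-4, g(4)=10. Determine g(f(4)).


f(4) = 1
g(1) = -2

-2


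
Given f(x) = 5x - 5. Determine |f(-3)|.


f(-3) = -20
|-20| = 20

20


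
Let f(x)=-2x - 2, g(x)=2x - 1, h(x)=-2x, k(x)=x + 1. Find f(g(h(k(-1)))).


k(-1) = 0
h(0) = 0
g(0) = -1
f(-1) = 0

0


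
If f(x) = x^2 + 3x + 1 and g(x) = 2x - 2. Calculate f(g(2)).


g(2) = 2
f(2) = 1*(2)^2 + 3*(2) + 1 = 11

11


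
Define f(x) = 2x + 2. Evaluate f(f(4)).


f(4) = 10
f(10) = 22

22


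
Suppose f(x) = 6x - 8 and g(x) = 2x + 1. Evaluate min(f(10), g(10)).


f(10) = 52
g(10) = 21
min = 21

21


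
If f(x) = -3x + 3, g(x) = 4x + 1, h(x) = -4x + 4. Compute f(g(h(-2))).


h(-2) = 12
g(12) = 49
f(49) = -144

-144


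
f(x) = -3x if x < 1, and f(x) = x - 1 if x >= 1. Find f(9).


9 satisfies x >= 1
f(9) = 8

8


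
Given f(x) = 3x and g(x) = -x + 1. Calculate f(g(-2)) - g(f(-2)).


f(g(-2)) = 9
g(f(-2)) = 7
Difference = 2

2


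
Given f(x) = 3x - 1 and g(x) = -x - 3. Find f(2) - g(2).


f(2) = 5
g(2) = -5
Difference = 10

10


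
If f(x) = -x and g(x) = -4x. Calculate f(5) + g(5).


f(5) = -5
g(5) = -20
Sum = -25

-25


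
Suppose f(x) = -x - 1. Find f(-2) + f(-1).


f(-2) = 1
f(-1) = 0
Sum = 1

1


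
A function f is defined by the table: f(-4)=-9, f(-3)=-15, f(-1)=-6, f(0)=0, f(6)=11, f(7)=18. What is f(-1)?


Reading from the table at x = -1

-6


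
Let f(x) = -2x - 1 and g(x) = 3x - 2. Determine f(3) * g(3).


f(3) = -7
g(3) = 7
Product = -49

-49


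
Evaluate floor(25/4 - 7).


-1


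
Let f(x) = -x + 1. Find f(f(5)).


f(5) = -4
f(-4) = 5

5


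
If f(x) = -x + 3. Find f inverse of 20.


Solve -x + 3 = 20
x = (20 - 3) / (-1) = -17

-17


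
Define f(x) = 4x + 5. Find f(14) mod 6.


f(14) = 61
61 mod 6 = 1

1


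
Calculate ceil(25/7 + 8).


25/7 = 3.5714
3.5714 + 8 = 11.5714
ceil(11.5714) = 12

12


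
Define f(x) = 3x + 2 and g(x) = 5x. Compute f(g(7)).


g(7) = 35
f(35) = 107

107


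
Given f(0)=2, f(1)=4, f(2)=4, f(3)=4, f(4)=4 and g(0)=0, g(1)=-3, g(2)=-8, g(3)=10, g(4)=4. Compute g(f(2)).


f(2) = 4
g(4) = 4

4


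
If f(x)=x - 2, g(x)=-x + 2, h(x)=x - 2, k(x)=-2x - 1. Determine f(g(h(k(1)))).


k(1) = -3
h(-3) = -5
g(-5) = 7
f(7) = 5

5


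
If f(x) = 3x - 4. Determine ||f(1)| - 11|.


f(1) = -1
|-1| = 1
|1 - 11| = 10

10


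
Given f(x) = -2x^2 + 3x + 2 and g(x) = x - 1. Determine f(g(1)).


g(1) = 0
f(0) = (-2)*(0)^2 + 3*(0) + 2 = 2

2


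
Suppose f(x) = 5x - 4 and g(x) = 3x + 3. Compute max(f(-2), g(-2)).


f(-2) = -14
g(-2) = -3
max = -3

-3


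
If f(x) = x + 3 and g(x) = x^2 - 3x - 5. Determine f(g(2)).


g(2) = -7
f(-7) = -4

-4


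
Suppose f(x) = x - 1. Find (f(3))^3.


f(3) = 2
(2)^3 = 8

8


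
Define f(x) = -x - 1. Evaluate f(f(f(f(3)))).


f(3) = -4
f(-4) = 3
f(3) = -4
f(-4) = 3

3


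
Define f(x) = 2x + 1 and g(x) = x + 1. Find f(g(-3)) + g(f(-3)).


f(g(-3)) = -3
g(f(-3)) = -4
Sum = -7

-7


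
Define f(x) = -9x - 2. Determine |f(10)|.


f(10) = -92
|-92| = 92

92


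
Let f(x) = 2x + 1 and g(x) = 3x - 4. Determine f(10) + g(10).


f(10) = 21
g(10) = 26
Sum = 47

47


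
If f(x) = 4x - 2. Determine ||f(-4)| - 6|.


f(-4) = -18
|-18| = 18
|18 - 6| = 12

12


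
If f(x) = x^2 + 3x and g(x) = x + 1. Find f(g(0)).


g(0) = 1
f(1) = 1*(1)^2 + 3*(1) = 4

4


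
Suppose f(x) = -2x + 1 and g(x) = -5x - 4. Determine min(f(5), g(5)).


f(5) = -9
g(5) = -29
min = -29

-29


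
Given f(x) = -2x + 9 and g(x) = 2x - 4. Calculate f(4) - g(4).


f(4) = 1
g(4) = 4
Difference = -3

-3


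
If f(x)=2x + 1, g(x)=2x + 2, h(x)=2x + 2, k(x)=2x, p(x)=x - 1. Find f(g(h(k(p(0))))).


p(0) = -1
k(-1) = -2
h(-2) = -2
g(-2) = -2
f(-2) = -3

-3


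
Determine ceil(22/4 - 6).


22/4 = 5.5
5.5 - 6 = -0.5
ceil(-0.5) = 0

0


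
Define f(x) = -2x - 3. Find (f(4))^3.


-1331


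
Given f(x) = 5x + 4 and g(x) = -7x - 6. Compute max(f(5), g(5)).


29


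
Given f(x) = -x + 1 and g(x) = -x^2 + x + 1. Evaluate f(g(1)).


g(1) = 1
f(1) = 0

0


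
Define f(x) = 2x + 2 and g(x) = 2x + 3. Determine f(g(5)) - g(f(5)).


f(g(5)) = 28
g(f(5)) = 27
Difference = 1

1


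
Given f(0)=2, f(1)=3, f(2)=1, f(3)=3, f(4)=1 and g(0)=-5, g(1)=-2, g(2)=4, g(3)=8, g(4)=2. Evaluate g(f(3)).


f(3) = 3
g(3) = 8

8


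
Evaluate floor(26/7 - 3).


26/7 = 3.7143
3.7143 - 3 = 0.7143
floor(0.7143) = 0

0


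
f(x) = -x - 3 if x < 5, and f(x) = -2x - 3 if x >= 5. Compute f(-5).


-5 satisfies x < 5
f(-5) = 2

2


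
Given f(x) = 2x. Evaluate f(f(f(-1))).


-8


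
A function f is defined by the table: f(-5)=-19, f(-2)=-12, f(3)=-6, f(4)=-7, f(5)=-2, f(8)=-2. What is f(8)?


Reading from the table at x = 8

-2


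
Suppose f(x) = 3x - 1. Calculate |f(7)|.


f(7) = 20
|20| = 20

20


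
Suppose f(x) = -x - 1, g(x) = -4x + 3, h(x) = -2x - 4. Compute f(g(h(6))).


h(6) = -16
g(-16) = 67
f(67) = -68

-68


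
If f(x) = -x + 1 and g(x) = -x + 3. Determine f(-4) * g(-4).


f(-4) = 5
g(-4) = 7
Product = 35

35


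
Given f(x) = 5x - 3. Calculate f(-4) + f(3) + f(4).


f(-4) = -23
f(3) = 12
f(4) = 17
Sum = 6

6


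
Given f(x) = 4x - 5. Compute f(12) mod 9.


7


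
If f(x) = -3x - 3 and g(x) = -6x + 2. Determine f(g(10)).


171


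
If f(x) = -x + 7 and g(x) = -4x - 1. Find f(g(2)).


g(2) = -9
f(-9) = 16

16


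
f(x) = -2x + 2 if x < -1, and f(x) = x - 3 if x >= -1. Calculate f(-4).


-4 satisfies x < -1
f(-4) = 10

10


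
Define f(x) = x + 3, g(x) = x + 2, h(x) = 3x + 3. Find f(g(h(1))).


11


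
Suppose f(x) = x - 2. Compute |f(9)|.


f(9) = 7
|7| = 7

7


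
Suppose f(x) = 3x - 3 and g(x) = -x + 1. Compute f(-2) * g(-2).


f(-2) = -9
g(-2) = 3
Product = -27

-27


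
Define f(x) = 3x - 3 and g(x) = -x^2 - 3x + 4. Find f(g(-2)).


g(-2) = 6
f(6) = 15

15


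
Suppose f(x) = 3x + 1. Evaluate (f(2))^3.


f(2) = 7
(7)^3 = 343

343


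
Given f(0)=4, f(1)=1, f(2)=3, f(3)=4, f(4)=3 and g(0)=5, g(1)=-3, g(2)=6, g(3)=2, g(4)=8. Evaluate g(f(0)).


f(0) = 4
g(4) = 8

8


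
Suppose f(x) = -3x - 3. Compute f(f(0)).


f(0) = -3
f(-3) = 6

6


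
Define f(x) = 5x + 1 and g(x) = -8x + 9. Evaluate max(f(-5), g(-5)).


f(-5) = -24
g(-5) = 49
max = 49

49


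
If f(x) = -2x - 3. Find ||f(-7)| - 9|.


f(-7) = 11
|11| = 11
|11 - 9| = 2

2


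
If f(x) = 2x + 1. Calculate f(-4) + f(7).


f(-4) = -7
f(7) = 15
Sum = 8

8


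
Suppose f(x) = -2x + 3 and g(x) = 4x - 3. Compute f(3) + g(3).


f(3) = -3
g(3) = 9
Sum = 6

6


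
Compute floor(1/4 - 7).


-7


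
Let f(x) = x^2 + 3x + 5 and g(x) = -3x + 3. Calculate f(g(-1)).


g(-1) = 6
f(6) = 1*(6)^2 + 3*(6) + 5 = 59

59


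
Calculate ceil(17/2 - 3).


17/2 = 8.5
8.5 - 3 = 5.5
ceil(5.5) = 6

6


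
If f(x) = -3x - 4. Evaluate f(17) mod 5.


0


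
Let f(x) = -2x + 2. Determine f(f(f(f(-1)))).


f(-1) = 4
f(4) = -6
f(-6) = 14
f(14) = -26

-26


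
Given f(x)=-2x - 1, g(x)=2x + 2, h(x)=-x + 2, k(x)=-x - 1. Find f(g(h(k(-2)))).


-9


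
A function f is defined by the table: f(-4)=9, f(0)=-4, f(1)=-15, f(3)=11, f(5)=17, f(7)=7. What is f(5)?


Reading from the table at x = 5

17


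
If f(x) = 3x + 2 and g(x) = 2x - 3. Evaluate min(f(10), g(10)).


f(10) = 32
g(10) = 17
min = 17

17


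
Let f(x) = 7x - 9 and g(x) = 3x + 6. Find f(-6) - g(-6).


f(-6) = -51
g(-6) = -12
Difference = -39

-39


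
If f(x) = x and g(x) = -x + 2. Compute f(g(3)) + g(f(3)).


f(g(3)) = -1
g(f(3)) = -1
Sum = -2

-2


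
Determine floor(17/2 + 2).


10


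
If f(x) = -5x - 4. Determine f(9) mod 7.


f(9) = -49
-49 mod 7 = 0

0


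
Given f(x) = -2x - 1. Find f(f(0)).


f(0) = -1
f(-1) = 1

1


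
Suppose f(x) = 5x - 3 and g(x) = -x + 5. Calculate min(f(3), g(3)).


f(3) = 12
g(3) = 2
min = 2

2


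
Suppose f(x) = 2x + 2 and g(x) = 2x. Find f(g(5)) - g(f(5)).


-2


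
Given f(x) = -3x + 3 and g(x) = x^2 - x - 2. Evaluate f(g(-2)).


g(-2) = 4
f(4) = -9

-9


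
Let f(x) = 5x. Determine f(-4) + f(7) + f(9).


f(-4) = -20
f(7) = 35
f(9) = 45
Sum = 60

60


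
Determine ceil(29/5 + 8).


29/5 = 5.8
5.8 + 8 = 13.8
ceil(13.8) = 14

14


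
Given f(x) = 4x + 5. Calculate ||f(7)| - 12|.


f(7) = 33
|33| = 33
|33 - 12| = 21

21


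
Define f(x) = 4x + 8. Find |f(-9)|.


f(-9) = -28
|-28| = 28

28


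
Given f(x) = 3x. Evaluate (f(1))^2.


f(1) = 3
(3)^2 = 9

9


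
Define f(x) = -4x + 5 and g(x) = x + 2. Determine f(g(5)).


g(5) = 7
f(7) = -23

-23


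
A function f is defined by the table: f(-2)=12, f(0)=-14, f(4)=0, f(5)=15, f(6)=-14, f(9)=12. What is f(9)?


12


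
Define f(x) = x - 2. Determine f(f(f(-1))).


f(-1) = -3
f(-3) = -5
f(-5) = -7

-7


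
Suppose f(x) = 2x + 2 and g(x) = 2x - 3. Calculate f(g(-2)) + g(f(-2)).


f(g(-2)) = -12
g(f(-2)) = -7
Sum = -19

-19


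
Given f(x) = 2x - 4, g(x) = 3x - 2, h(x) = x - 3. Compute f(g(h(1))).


h(1) = -2
g(-2) = -8
f(-8) = -20

-20


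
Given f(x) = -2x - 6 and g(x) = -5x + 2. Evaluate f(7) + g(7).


f(7) = -20
g(7) = -33
Sum = -53

-53


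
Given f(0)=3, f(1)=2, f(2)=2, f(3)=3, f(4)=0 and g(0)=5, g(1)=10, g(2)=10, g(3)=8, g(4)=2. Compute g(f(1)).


f(1) = 2
g(2) = 10

10


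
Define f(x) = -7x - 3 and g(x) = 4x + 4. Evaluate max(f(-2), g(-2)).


f(-2) = 11
g(-2) = -4
max = 11

11


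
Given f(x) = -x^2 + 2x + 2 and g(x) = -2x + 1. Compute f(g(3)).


g(3) = -5
f(-5) = (-1)*(-5)^2 + 2*(-5) + 2 = -33

-33


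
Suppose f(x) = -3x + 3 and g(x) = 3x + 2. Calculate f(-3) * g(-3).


-84


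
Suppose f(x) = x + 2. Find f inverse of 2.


Solve x + 2 = 2
x = (2 - 2) / 1 = 0

0


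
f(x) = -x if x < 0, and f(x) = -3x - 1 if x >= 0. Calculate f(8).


8 satisfies x >= 0
f(8) = -25

-25


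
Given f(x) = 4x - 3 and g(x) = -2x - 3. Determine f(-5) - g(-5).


f(-5) = -23
g(-5) = 7
Difference = -30

-30


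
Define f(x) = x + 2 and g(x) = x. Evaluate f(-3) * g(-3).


f(-3) = -1
g(-3) = -3
Product = 3

3


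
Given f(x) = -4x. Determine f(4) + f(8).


f(4) = -16
f(8) = -32
Sum = -48

-48


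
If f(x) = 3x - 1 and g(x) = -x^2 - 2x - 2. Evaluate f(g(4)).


-79


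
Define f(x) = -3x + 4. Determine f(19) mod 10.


f(19) = -53
-53 mod 10 = 7

7


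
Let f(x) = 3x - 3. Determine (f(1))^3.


f(1) = 0
(0)^3 = 0

0


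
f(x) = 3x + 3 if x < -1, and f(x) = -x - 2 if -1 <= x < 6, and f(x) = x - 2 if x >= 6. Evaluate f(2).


2 satisfies -1 <= x < 6
f(2) = -4

-4


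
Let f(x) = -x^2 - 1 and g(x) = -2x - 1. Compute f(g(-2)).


g(-2) = 3
f(3) = (-1)*(3)^2 - 1 = -10

-10


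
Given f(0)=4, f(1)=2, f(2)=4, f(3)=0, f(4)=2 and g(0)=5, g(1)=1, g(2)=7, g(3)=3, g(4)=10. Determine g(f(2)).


f(2) = 4
g(4) = 10

10


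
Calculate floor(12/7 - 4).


12/7 = 1.7143
1.7143 - 4 = -2.2857
floor(-2.2857) = -3

-3


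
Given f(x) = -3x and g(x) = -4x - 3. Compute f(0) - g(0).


f(0) = 0
g(0) = -3
Difference = 3

3


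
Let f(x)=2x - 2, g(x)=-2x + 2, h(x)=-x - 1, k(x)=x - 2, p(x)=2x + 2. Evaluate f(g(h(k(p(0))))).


p(0) = 2
k(2) = 0
h(0) = -1
g(-1) = 4
f(4) = 6

6


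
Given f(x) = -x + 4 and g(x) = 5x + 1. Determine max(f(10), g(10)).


f(10) = -6
g(10) = 51
max = 51

51


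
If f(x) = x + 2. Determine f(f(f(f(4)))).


f(4) = 6
f(6) = 8
f(8) = 10
f(10) = 12

12


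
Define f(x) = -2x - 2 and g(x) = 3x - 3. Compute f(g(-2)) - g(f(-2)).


f(g(-2)) = 16
g(f(-2)) = 3
Difference = 13

13


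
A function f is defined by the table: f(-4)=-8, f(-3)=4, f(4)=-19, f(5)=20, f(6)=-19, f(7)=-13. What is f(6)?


Reading from the table at x = 6

-19


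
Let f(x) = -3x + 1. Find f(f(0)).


f(0) = 1
f(1) = -2

-2


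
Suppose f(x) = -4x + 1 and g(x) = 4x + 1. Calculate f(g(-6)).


g(-6) = -23
f(-23) = 93

93
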